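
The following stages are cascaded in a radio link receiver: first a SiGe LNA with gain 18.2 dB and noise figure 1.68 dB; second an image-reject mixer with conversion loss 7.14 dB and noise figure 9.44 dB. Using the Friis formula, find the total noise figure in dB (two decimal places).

Convert to linear (a loss of L dB is a gain of −L dB): F_i = 10^(NF_i/10), G_i = 10^(G_i,dB/10)
  Stage 1: F_1 = 10^(1.68/10) = 1.472, G_1 = 10^(18.2/10) = 66.07
  Stage 2: F_2 = 10^(9.44/10) = 8.790, G_2 = 10^(−7.14/10) = 0.1932
Friis cascade:
  F = 1.472 + (8.790 − 1)/66.07 = 1.590
NF = 10 log₁₀(1.590) = 2.01 dB

2.01 dB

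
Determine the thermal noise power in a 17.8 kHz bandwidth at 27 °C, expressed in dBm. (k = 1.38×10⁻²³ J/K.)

−131.3 dBm

T = 27 °C + 273.15 = 300.15 K
P_n = kTB = 1.38×10⁻²³ × 300.15 × 1.78×10⁴ = 7.37×10⁻¹⁷ W
In dBm: 10 log₁₀(7.37×10⁻¹⁷ / 10⁻³) = −131.3 dBm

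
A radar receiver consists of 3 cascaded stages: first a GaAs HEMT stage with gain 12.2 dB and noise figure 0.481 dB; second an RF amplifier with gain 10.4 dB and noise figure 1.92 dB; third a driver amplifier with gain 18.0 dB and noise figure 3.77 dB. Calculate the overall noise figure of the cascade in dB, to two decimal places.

Convert to linear (a loss of L dB is a gain of −L dB): F_i = 10^(NF_i/10), G_i = 10^(G_i,dB/10)
  Stage 1: F_1 = 10^(0.481/10) = 1.117, G_1 = 10^(12.2/10) = 16.60
  Stage 2: F_2 = 10^(1.92/10) = 1.556, G_2 = 10^(10.4/10) = 10.96
  Stage 3: F_3 = 10^(3.77/10) = 2.382, G_3 = 10^(18.0/10) = 63.10
Friis cascade:
  F = 1.117 + (1.556 − 1)/16.60 + (2.382 − 1)/182.0 = 1.158
NF = 10 log₁₀(1.158) = 0.64 dB

0.64 dB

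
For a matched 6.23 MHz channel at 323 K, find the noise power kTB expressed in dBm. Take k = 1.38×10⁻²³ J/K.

−105.6 dBm

P_n = kTB = 1.38×10⁻²³ × 323 × 6.23×10⁶ = 2.78×10⁻¹⁴ W
In dBm: 10 log₁₀(2.78×10⁻¹⁴ / 10⁻³) = −105.6 dBm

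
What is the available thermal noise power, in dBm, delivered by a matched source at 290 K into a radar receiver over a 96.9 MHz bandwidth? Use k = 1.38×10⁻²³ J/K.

P_n = kTB = 1.38×10⁻²³ × 290 × 9.69×10⁷ = 3.88×10⁻¹³ W
In dBm: 10 log₁₀(3.88×10⁻¹³ / 10⁻³) = −94.1 dBm

−94.1 dBm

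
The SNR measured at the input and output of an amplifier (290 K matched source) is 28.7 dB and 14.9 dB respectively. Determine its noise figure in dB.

NF (dB) = SNR_in(dB) − SNR_out(dB) when the source is at T₀
NF = 28.7 − 14.9 = 13.8 dB

13.8 dB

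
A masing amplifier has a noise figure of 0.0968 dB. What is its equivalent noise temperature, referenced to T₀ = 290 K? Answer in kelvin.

6.54 K

F = 10^(0.0968/10) = 1.02254
T_e = (F − 1)·T₀ = (1.02254 − 1) × 290 = 6.54 K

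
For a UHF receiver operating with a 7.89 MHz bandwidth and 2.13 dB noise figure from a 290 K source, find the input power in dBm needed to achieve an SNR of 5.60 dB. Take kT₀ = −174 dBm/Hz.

−97.3 dBm

Sensitivity = −174 + 10 log₁₀(B) + NF + SNR_min
= −174 + 68.97 + 2.13 + 5.60
= −97.30 dBm → −97.3 dBm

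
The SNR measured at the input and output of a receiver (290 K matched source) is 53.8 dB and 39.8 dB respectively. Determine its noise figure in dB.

14.0 dB

NF (dB) = SNR_in(dB) − SNR_out(dB) when the source is at T₀
NF = 53.8 − 39.8 = 14.0 dB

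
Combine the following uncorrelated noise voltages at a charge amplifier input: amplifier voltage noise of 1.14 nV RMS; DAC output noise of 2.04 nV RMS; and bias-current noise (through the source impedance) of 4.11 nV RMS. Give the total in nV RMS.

Uncorrelated sources add in power (mean-square): V_tot = √(ΣV_i²)
V_tot = √[(1.14×10⁻⁹)² + (2.04×10⁻⁹)² + (4.11×10⁻⁹)²] = 4.73×10⁻⁹ V = 4.73 nV

4.73 nV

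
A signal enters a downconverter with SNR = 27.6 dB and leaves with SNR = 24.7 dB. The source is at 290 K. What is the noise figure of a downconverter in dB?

2.9 dB

NF (dB) = SNR_in(dB) − SNR_out(dB) when the source is at T₀
NF = 27.6 − 24.7 = 2.9 dB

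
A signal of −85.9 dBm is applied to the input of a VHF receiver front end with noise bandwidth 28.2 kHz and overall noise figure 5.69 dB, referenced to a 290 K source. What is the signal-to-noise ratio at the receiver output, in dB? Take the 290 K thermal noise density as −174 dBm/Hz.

Noise floor: N = −174 + 10 log₁₀(B) + NF
10 log₁₀(2.82×10⁴) = 44.5 dB
N = −174 + 44.5 + 5.69 = −123.81 dBm
SNR = P_sig − N = −85.9 − (−123.81) = 37.91 dB → 37.9 dB

37.9 dB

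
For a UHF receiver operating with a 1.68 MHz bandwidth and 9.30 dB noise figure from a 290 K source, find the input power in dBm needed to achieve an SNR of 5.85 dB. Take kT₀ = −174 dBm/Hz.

Sensitivity = −174 + 10 log₁₀(B) + NF + SNR_min
= −174 + 62.25 + 9.30 + 5.85
= −96.60 dBm → −96.6 dBm

−96.6 dBm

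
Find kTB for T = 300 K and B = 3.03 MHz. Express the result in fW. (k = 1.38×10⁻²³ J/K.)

12.5 fW

P_n = kTB = 1.38×10⁻²³ × 300 × 3.03×10⁶ = 1.25×10⁻¹⁴ W = 12.5 fW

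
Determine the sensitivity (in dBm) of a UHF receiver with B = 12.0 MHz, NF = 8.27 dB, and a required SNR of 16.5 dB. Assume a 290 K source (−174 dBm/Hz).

−78.4 dBm

Sensitivity = −174 + 10 log₁₀(B) + NF + SNR_min
= −174 + 70.79 + 8.27 + 16.5
= −78.44 dBm → −78.4 dBm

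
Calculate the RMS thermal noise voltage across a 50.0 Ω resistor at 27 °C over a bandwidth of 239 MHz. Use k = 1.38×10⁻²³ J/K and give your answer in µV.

14.1 µV

T = 27 °C + 273.15 = 300.15 K
V_n = √(4kTRB)
4kTRB = 4 × 1.38×10⁻²³ × 300.15 × 5.00×10¹ × 2.39×10⁸ = 1.98×10⁻¹⁰ V²
V_n = √(1.98×10⁻¹⁰) = 1.41×10⁻⁵ V = 14.1 µV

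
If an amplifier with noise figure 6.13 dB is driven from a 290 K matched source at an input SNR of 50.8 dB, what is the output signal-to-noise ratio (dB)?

44.67 dB

By definition F = SNR_in/SNR_out, so in dB: SNR_out = SNR_in − NF
SNR_out = 50.8 − 6.13 = 44.67 dB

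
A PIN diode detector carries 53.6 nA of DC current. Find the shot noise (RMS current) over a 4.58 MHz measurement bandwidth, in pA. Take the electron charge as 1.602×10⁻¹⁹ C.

I_n = √(2qI·B)
2qI·B = 2 × 1.602×10⁻¹⁹ × 5.36×10⁻⁸ × 4.58×10⁶ = 7.87×10⁻²⁰ A²
I_n = √(7.87×10⁻²⁰) = 2.80×10⁻¹⁰ A = 280 pA

280 pA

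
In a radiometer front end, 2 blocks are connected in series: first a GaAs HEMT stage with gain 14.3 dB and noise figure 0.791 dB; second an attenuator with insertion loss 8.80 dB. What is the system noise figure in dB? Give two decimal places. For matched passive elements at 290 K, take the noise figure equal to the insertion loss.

Convert to linear (a loss of L dB is a gain of −L dB): F_i = 10^(NF_i/10), G_i = 10^(G_i,dB/10)
  Stage 1: F_1 = 10^(0.791/10) = 1.200, G_1 = 10^(14.3/10) = 26.92
  Stage 2: F_2 = 10^(8.80/10) = 7.586, G_2 = 10^(−8.80/10) = 0.1318
Friis cascade:
  F = 1.200 + (7.586 − 1)/26.92 = 1.444
NF = 10 log₁₀(1.444) = 1.60 dB

1.60 dB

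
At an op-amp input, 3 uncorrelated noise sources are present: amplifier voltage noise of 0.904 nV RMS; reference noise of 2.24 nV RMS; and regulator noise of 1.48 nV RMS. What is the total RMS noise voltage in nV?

2.83 nV

Uncorrelated sources add in power (mean-square): V_tot = √(ΣV_i²)
V_tot = √[(9.04×10⁻¹⁰)² + (2.24×10⁻⁹)² + (1.48×10⁻⁹)²] = 2.83×10⁻⁹ V = 2.83 nV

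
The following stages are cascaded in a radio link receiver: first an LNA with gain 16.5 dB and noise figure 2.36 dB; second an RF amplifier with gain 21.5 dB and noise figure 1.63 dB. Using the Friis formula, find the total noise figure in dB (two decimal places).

Convert to linear (a loss of L dB is a gain of −L dB): F_i = 10^(NF_i/10), G_i = 10^(G_i,dB/10)
  Stage 1: F_1 = 10^(2.36/10) = 1.722, G_1 = 10^(16.5/10) = 44.67
  Stage 2: F_2 = 10^(1.63/10) = 1.455, G_2 = 10^(21.5/10) = 141.3
Friis cascade:
  F = 1.722 + (1.455 − 1)/44.67 = 1.732
NF = 10 log₁₀(1.732) = 2.39 dB

2.39 dB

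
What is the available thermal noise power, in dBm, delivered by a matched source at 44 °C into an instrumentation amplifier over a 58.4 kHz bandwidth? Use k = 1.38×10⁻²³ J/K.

T = 44 °C + 273.15 = 317.15 K
P_n = kTB = 1.38×10⁻²³ × 317.15 × 5.84×10⁴ = 2.56×10⁻¹⁶ W
In dBm: 10 log₁₀(2.56×10⁻¹⁶ / 10⁻³) = −125.9 dBm

−125.9 dBm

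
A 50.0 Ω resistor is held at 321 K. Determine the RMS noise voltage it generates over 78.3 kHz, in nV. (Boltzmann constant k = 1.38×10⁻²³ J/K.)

V_n = √(4kTRB)
4kTRB = 4 × 1.38×10⁻²³ × 321 × 5.00×10¹ × 7.83×10⁴ = 6.94×10⁻¹⁴ V²
V_n = √(6.94×10⁻¹⁴) = 2.63×10⁻⁷ V = 263 nV

263 nV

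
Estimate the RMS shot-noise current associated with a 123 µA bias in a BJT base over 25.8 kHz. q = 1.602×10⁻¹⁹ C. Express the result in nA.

1.01 nA

I_n = √(2qI·B)
2qI·B = 2 × 1.602×10⁻¹⁹ × 1.23×10⁻⁴ × 2.58×10⁴ = 1.02×10⁻¹⁸ A²
I_n = √(1.02×10⁻¹⁸) = 1.01×10⁻⁹ A = 1.01 nA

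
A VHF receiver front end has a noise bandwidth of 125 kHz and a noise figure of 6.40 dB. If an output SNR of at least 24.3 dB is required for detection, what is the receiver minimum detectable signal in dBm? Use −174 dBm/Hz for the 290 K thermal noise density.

−92.3 dBm

Sensitivity = −174 + 10 log₁₀(B) + NF + SNR_min
= −174 + 50.97 + 6.40 + 24.3
= −92.33 dBm → −92.3 dBm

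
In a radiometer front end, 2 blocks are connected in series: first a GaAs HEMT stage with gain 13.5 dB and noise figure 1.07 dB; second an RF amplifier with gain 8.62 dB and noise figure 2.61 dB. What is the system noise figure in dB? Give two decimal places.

Convert to linear (a loss of L dB is a gain of −L dB): F_i = 10^(NF_i/10), G_i = 10^(G_i,dB/10)
  Stage 1: F_1 = 10^(1.07/10) = 1.279, G_1 = 10^(13.5/10) = 22.39
  Stage 2: F_2 = 10^(2.61/10) = 1.824, G_2 = 10^(8.62/10) = 7.278
Friis cascade:
  F = 1.279 + (1.824 − 1)/22.39 = 1.316
NF = 10 log₁₀(1.316) = 1.19 dB

1.19 dB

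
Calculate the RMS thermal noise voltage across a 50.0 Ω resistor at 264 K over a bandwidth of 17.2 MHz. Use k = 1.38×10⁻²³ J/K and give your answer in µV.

3.54 µV

V_n = √(4kTRB)
4kTRB = 4 × 1.38×10⁻²³ × 264 × 5.00×10¹ × 1.72×10⁷ = 1.25×10⁻¹¹ V²
V_n = √(1.25×10⁻¹¹) = 3.54×10⁻⁶ V = 3.54 µV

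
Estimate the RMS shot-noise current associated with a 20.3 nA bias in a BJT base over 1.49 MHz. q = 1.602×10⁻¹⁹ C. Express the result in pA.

I_n = √(2qI·B)
2qI·B = 2 × 1.602×10⁻¹⁹ × 2.03×10⁻⁸ × 1.49×10⁶ = 9.69×10⁻²¹ A²
I_n = √(9.69×10⁻²¹) = 9.84×10⁻¹¹ A = 98.4 pA

98.4 pA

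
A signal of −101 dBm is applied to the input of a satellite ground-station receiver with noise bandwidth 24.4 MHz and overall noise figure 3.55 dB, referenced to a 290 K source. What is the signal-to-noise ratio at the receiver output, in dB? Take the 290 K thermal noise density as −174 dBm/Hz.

Noise floor: N = −174 + 10 log₁₀(B) + NF
10 log₁₀(2.44×10⁷) = 73.87 dB
N = −174 + 73.87 + 3.55 = −96.58 dBm
SNR = P_sig − N = −101 − (−96.58) = −4.42 dB → −4.4 dB

−4.4 dB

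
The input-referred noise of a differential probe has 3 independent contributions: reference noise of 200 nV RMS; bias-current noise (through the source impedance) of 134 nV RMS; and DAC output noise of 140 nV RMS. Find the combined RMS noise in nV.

278 nV

Uncorrelated sources add in power (mean-square): V_tot = √(ΣV_i²)
V_tot = √[(2.00×10⁻⁷)² + (1.34×10⁻⁷)² + (1.40×10⁻⁷)²] = 2.78×10⁻⁷ V = 278 nV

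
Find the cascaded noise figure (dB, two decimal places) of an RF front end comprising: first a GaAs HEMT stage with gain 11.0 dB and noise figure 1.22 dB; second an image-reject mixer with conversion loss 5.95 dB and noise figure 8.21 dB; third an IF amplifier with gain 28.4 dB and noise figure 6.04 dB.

Convert to linear (a loss of L dB is a gain of −L dB): F_i = 10^(NF_i/10), G_i = 10^(G_i,dB/10)
  Stage 1: F_1 = 10^(1.22/10) = 1.324, G_1 = 10^(11.0/10) = 12.59
  Stage 2: F_2 = 10^(8.21/10) = 6.622, G_2 = 10^(−5.95/10) = 0.2541
  Stage 3: F_3 = 10^(6.04/10) = 4.018, G_3 = 10^(28.4/10) = 691.8
Friis cascade:
  F = 1.324 + (6.622 − 1)/12.59 + (4.018 − 1)/3.199 = 2.714
NF = 10 log₁₀(2.714) = 4.34 dB

4.34 dB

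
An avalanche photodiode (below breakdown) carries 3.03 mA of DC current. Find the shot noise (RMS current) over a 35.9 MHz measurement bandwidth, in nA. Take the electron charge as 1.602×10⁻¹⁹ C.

I_n = √(2qI·B)
2qI·B = 2 × 1.602×10⁻¹⁹ × 3.03×10⁻³ × 3.59×10⁷ = 3.49×10⁻¹⁴ A²
I_n = √(3.49×10⁻¹⁴) = 1.87×10⁻⁷ A = 187 nA

187 nA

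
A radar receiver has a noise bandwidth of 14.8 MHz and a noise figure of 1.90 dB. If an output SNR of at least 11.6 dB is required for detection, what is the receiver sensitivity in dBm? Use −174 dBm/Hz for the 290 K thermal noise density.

Sensitivity = −174 + 10 log₁₀(B) + NF + SNR_min
= −174 + 71.7 + 1.90 + 11.6
= −88.80 dBm → −88.8 dBm

−88.8 dBm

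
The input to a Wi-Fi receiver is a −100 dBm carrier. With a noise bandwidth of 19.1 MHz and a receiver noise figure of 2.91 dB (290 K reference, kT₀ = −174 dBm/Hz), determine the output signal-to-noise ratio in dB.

−1.7 dB

Noise floor: N = −174 + 10 log₁₀(B) + NF
10 log₁₀(1.91×10⁷) = 72.81 dB
N = −174 + 72.81 + 2.91 = −98.28 dBm
SNR = P_sig − N = −100 − (−98.28) = −1.72 dB → −1.7 dB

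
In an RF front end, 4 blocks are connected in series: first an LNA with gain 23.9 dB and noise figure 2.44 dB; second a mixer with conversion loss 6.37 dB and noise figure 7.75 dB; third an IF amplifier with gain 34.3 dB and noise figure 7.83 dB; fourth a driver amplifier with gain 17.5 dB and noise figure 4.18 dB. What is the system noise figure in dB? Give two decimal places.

Convert to linear (a loss of L dB is a gain of −L dB): F_i = 10^(NF_i/10), G_i = 10^(G_i,dB/10)
  Stage 1: F_1 = 10^(2.44/10) = 1.754, G_1 = 10^(23.9/10) = 245.5
  Stage 2: F_2 = 10^(7.75/10) = 5.957, G_2 = 10^(−6.37/10) = 0.2307
  Stage 3: F_3 = 10^(7.83/10) = 6.067, G_3 = 10^(34.3/10) = 2692
  Stage 4: F_4 = 10^(4.18/10) = 2.618, G_4 = 10^(17.5/10) = 56.23
Friis cascade:
  F = 1.754 + (5.957 − 1)/245.5 + (6.067 − 1)/56.62 + (2.618 − 1)/1.524×10⁵ = 1.864
NF = 10 log₁₀(1.864) = 2.70 dB

2.70 dB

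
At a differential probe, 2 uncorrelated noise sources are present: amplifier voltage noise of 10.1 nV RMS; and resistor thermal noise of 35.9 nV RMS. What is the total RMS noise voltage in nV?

37.3 nV

Uncorrelated sources add in power (mean-square): V_tot = √(ΣV_i²)
V_tot = √[(1.01×10⁻⁸)² + (3.59×10⁻⁸)²] = 3.73×10⁻⁸ V = 37.3 nV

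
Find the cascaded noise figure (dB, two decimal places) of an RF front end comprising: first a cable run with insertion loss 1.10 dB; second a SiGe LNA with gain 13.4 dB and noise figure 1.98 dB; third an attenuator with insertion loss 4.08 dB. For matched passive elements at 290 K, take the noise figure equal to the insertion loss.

Convert to linear (a loss of L dB is a gain of −L dB): F_i = 10^(NF_i/10), G_i = 10^(G_i,dB/10)
  Stage 1: F_1 = 10^(1.10/10) = 1.288, G_1 = 10^(−1.10/10) = 0.7762
  Stage 2: F_2 = 10^(1.98/10) = 1.578, G_2 = 10^(13.4/10) = 21.88
  Stage 3: F_3 = 10^(4.08/10) = 2.559, G_3 = 10^(−4.08/10) = 0.3908
Friis cascade:
  F = 1.288 + (1.578 − 1)/0.7762 + (2.559 − 1)/16.98 = 2.124
NF = 10 log₁₀(2.124) = 3.27 dB

3.27 dB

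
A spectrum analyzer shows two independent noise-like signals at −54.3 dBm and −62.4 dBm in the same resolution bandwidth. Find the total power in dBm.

−53.7 dBm

Convert to linear, add, convert back:
P₁ = 3.72×10⁻⁹ W, P₂ = 5.75×10⁻¹⁰ W
P_tot = 4.29×10⁻⁹ W → 10 log₁₀(P_tot / 10⁻³) = −53.7 dBm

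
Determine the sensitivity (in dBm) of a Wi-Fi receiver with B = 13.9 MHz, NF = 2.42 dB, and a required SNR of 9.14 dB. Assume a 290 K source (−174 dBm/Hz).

Sensitivity = −174 + 10 log₁₀(B) + NF + SNR_min
= −174 + 71.43 + 2.42 + 9.14
= −91.01 dBm → −91.0 dBm

−91.0 dBm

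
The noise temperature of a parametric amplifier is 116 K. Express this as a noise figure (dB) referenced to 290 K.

1.46 dB

F = 1 + T_e/T₀ = 1 + 116/290 = 1.4
NF = 10 log₁₀(1.4) = 1.46 dB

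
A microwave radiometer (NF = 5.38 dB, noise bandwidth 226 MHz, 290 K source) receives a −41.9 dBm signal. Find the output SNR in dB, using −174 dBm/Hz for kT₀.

43.2 dB

Noise floor: N = −174 + 10 log₁₀(B) + NF
10 log₁₀(2.26×10⁸) = 83.54 dB
N = −174 + 83.54 + 5.38 = −85.08 dBm
SNR = P_sig − N = −41.9 − (−85.08) = 43.18 dB → 43.2 dB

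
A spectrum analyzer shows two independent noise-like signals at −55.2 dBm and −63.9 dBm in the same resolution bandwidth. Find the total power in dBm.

−54.7 dBm

Convert to linear, add, convert back:
P₁ = 3.02×10⁻⁹ W, P₂ = 4.07×10⁻¹⁰ W
P_tot = 3.43×10⁻⁹ W → 10 log₁₀(P_tot / 10⁻³) = −54.7 dBm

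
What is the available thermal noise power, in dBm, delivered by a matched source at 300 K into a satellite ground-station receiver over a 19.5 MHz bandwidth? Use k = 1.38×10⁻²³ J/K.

P_n = kTB = 1.38×10⁻²³ × 300 × 1.95×10⁷ = 8.07×10⁻¹⁴ W
In dBm: 10 log₁₀(8.07×10⁻¹⁴ / 10⁻³) = −100.9 dBm

−100.9 dBm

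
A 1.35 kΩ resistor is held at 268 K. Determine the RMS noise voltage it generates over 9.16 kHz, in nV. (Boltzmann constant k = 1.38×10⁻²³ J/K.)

428 nV

V_n = √(4kTRB)
4kTRB = 4 × 1.38×10⁻²³ × 268 × 1.35×10³ × 9.16×10³ = 1.83×10⁻¹³ V²
V_n = √(1.83×10⁻¹³) = 4.28×10⁻⁷ V = 428 nV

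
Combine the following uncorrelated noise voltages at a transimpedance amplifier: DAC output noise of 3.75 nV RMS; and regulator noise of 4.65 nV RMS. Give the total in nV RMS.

5.97 nV

Uncorrelated sources add in power (mean-square): V_tot = √(ΣV_i²)
V_tot = √[(3.75×10⁻⁹)² + (4.65×10⁻⁹)²] = 5.97×10⁻⁹ V = 5.97 nV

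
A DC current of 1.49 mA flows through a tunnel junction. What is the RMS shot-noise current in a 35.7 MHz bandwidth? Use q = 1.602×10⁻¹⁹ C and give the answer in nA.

131 nA

I_n = √(2qI·B)
2qI·B = 2 × 1.602×10⁻¹⁹ × 1.49×10⁻³ × 3.57×10⁷ = 1.70×10⁻¹⁴ A²
I_n = √(1.70×10⁻¹⁴) = 1.31×10⁻⁷ A = 131 nA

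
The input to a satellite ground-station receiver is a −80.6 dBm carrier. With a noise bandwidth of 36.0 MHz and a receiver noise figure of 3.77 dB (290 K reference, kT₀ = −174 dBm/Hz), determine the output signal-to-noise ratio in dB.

14.1 dB

Noise floor: N = −174 + 10 log₁₀(B) + NF
10 log₁₀(3.60×10⁷) = 75.56 dB
N = −174 + 75.56 + 3.77 = −94.67 dBm
SNR = P_sig − N = −80.6 − (−94.67) = 14.07 dB → 14.1 dB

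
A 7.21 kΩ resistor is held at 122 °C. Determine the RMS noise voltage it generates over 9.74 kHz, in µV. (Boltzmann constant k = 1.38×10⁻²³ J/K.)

1.24 µV

T = 122 °C + 273.15 = 395.15 K
V_n = √(4kTRB)
4kTRB = 4 × 1.38×10⁻²³ × 395.15 × 7.21×10³ × 9.74×10³ = 1.53×10⁻¹² V²
V_n = √(1.53×10⁻¹²) = 1.24×10⁻⁶ V = 1.24 µV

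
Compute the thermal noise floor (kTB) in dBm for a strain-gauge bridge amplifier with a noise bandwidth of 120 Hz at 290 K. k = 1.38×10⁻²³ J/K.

−153.2 dBm

P_n = kTB = 1.38×10⁻²³ × 290 × 1.20×10² = 4.80×10⁻¹⁹ W
In dBm: 10 log₁₀(4.80×10⁻¹⁹ / 10⁻³) = −153.2 dBm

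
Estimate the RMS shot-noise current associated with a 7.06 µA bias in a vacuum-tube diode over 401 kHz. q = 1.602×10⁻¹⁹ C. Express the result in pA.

I_n = √(2qI·B)
2qI·B = 2 × 1.602×10⁻¹⁹ × 7.06×10⁻⁶ × 4.01×10⁵ = 9.07×10⁻¹⁹ A²
I_n = √(9.07×10⁻¹⁹) = 9.52×10⁻¹⁰ A = 952 pA

952 pA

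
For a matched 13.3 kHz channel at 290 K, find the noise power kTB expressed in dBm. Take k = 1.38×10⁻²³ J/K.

P_n = kTB = 1.38×10⁻²³ × 290 × 1.33×10⁴ = 5.32×10⁻¹⁷ W
In dBm: 10 log₁₀(5.32×10⁻¹⁷ / 10⁻³) = −132.7 dBm

−132.7 dBm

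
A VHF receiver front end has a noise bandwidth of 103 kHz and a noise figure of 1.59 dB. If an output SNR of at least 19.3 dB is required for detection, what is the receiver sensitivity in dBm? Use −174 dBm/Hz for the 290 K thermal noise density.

Sensitivity = −174 + 10 log₁₀(B) + NF + SNR_min
= −174 + 50.13 + 1.59 + 19.3
= −102.98 dBm → −103.0 dBm

−103.0 dBm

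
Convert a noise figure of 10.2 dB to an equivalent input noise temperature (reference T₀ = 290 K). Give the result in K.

2747 K

F = 10^(10.2/10) = 10.4713
T_e = (F − 1)·T₀ = (10.4713 − 1) × 290 = 2747 K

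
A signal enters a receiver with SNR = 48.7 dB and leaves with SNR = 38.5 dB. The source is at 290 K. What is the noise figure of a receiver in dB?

NF (dB) = SNR_in(dB) − SNR_out(dB) when the source is at T₀
NF = 48.7 − 38.5 = 10.2 dB

10.2 dB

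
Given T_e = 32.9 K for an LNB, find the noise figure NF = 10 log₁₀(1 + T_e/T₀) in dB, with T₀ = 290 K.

0.467 dB

F = 1 + T_e/T₀ = 1 + 32.9/290 = 1.11345
NF = 10 log₁₀(1.11345) = 0.467 dB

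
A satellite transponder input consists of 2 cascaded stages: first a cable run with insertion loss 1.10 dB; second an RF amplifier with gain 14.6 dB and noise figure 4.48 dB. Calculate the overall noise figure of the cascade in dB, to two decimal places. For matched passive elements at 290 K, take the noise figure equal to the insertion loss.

Convert to linear (a loss of L dB is a gain of −L dB): F_i = 10^(NF_i/10), G_i = 10^(G_i,dB/10)
  Stage 1: F_1 = 10^(1.10/10) = 1.288, G_1 = 10^(−1.10/10) = 0.7762
  Stage 2: F_2 = 10^(4.48/10) = 2.805, G_2 = 10^(14.6/10) = 28.84
Friis cascade:
  F = 1.288 + (2.805 − 1)/0.7762 = 3.614
NF = 10 log₁₀(3.614) = 5.58 dB

5.58 dB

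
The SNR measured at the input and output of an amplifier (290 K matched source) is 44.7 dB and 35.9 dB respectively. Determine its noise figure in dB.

8.8 dB

NF (dB) = SNR_in(dB) − SNR_out(dB) when the source is at T₀
NF = 44.7 − 35.9 = 8.8 dB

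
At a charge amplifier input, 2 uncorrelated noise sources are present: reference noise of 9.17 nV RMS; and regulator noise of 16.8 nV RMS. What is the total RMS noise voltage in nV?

19.1 nV

Uncorrelated sources add in power (mean-square): V_tot = √(ΣV_i²)
V_tot = √[(9.17×10⁻⁹)² + (1.68×10⁻⁸)²] = 1.91×10⁻⁸ V = 19.1 nV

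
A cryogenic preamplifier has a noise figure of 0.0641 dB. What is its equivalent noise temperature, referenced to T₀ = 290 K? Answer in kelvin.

F = 10^(0.0641/10) = 1.01487
T_e = (F − 1)·T₀ = (1.01487 − 1) × 290 = 4.31 K

4.31 K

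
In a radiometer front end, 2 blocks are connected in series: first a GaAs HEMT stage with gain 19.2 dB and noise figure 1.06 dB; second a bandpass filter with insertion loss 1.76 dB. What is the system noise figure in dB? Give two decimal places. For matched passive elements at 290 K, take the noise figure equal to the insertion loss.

1.08 dB

Convert to linear (a loss of L dB is a gain of −L dB): F_i = 10^(NF_i/10), G_i = 10^(G_i,dB/10)
  Stage 1: F_1 = 10^(1.06/10) = 1.276, G_1 = 10^(19.2/10) = 83.18
  Stage 2: F_2 = 10^(1.76/10) = 1.500, G_2 = 10^(−1.76/10) = 0.6668
Friis cascade:
  F = 1.276 + (1.500 − 1)/83.18 = 1.282
NF = 10 log₁₀(1.282) = 1.08 dB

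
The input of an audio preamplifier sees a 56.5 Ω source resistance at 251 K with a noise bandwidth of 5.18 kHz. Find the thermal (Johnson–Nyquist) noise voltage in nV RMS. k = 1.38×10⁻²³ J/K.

V_n = √(4kTRB)
4kTRB = 4 × 1.38×10⁻²³ × 251 × 5.65×10¹ × 5.18×10³ = 4.06×10⁻¹⁵ V²
V_n = √(4.06×10⁻¹⁵) = 6.37×10⁻⁸ V = 63.7 nV

63.7 nV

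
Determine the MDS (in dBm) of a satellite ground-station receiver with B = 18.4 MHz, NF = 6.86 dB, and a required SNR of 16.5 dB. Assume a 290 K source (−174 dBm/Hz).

−78.0 dBm

Sensitivity = −174 + 10 log₁₀(B) + NF + SNR_min
= −174 + 72.65 + 6.86 + 16.5
= −77.99 dBm → −78.0 dBm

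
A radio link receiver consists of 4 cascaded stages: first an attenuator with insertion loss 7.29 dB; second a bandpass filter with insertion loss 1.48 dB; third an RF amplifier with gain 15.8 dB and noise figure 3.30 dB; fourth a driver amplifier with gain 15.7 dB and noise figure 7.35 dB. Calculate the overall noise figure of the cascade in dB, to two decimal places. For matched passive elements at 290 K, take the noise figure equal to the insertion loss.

12.30 dB

Convert to linear (a loss of L dB is a gain of −L dB): F_i = 10^(NF_i/10), G_i = 10^(G_i,dB/10)
  Stage 1: F_1 = 10^(7.29/10) = 5.358, G_1 = 10^(−7.29/10) = 0.1866
  Stage 2: F_2 = 10^(1.48/10) = 1.406, G_2 = 10^(−1.48/10) = 0.7112
  Stage 3: F_3 = 10^(3.30/10) = 2.138, G_3 = 10^(15.8/10) = 38.02
  Stage 4: F_4 = 10^(7.35/10) = 5.433, G_4 = 10^(15.7/10) = 37.15
Friis cascade:
  F = 5.358 + (1.406 − 1)/0.1866 + (2.138 − 1)/0.1327 + (5.433 − 1)/5.047 = 16.98
NF = 10 log₁₀(16.98) = 12.30 dB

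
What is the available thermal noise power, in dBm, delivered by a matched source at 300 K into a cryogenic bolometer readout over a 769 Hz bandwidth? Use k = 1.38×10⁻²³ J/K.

P_n = kTB = 1.38×10⁻²³ × 300 × 7.69×10² = 3.18×10⁻¹⁸ W
In dBm: 10 log₁₀(3.18×10⁻¹⁸ / 10⁻³) = −145.0 dBm

−145.0 dBm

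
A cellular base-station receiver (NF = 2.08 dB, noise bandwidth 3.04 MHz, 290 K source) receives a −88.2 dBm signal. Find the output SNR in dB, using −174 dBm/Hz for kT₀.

18.9 dB

Noise floor: N = −174 + 10 log₁₀(B) + NF
10 log₁₀(3.04×10⁶) = 64.83 dB
N = −174 + 64.83 + 2.08 = −107.09 dBm
SNR = P_sig − N = −88.2 − (−107.09) = 18.89 dB → 18.9 dB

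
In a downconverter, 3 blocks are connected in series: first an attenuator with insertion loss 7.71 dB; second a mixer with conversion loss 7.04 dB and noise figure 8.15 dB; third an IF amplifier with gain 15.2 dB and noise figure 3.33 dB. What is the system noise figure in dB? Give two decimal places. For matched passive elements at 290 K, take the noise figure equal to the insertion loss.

Convert to linear (a loss of L dB is a gain of −L dB): F_i = 10^(NF_i/10), G_i = 10^(G_i,dB/10)
  Stage 1: F_1 = 10^(7.71/10) = 5.902, G_1 = 10^(−7.71/10) = 0.1694
  Stage 2: F_2 = 10^(8.15/10) = 6.531, G_2 = 10^(−7.04/10) = 0.1977
  Stage 3: F_3 = 10^(3.33/10) = 2.153, G_3 = 10^(15.2/10) = 33.11
Friis cascade:
  F = 5.902 + (6.531 − 1)/0.1694 + (2.153 − 1)/0.03350 = 72.96
NF = 10 log₁₀(72.96) = 18.63 dB

18.63 dB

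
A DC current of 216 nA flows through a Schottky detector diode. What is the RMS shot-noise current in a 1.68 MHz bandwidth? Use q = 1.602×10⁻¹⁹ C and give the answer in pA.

341 pA

I_n = √(2qI·B)
2qI·B = 2 × 1.602×10⁻¹⁹ × 2.16×10⁻⁷ × 1.68×10⁶ = 1.16×10⁻¹⁹ A²
I_n = √(1.16×10⁻¹⁹) = 3.41×10⁻¹⁰ A = 341 pA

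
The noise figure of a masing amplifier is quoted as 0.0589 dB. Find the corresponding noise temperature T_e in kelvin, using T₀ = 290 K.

F = 10^(0.0589/10) = 1.01365
T_e = (F − 1)·T₀ = (1.01365 − 1) × 290 = 3.96 K

3.96 K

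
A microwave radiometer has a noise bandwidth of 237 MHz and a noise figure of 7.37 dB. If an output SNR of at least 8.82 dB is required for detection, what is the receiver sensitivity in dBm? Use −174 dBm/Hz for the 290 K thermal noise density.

Sensitivity = −174 + 10 log₁₀(B) + NF + SNR_min
= −174 + 83.75 + 7.37 + 8.82
= −74.06 dBm → −74.1 dBm

−74.1 dBm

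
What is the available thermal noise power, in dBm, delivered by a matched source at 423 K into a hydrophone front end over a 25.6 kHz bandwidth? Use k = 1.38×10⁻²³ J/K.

P_n = kTB = 1.38×10⁻²³ × 423 × 2.56×10⁴ = 1.49×10⁻¹⁶ W
In dBm: 10 log₁₀(1.49×10⁻¹⁶ / 10⁻³) = −128.3 dBm

−128.3 dBm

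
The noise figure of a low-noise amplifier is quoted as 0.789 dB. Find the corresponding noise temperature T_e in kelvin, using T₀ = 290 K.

57.8 K

F = 10^(0.789/10) = 1.19922
T_e = (F − 1)·T₀ = (1.19922 − 1) × 290 = 57.8 K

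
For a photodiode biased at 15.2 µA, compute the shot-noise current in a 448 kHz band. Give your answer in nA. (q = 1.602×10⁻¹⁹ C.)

I_n = √(2qI·B)
2qI·B = 2 × 1.602×10⁻¹⁹ × 1.52×10⁻⁵ × 4.48×10⁵ = 2.18×10⁻¹⁸ A²
I_n = √(2.18×10⁻¹⁸) = 1.48×10⁻⁹ A = 1.48 nA

1.48 nA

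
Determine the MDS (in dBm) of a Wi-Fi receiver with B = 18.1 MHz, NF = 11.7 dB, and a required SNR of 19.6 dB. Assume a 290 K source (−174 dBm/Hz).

Sensitivity = −174 + 10 log₁₀(B) + NF + SNR_min
= −174 + 72.58 + 11.7 + 19.6
= −70.12 dBm → −70.1 dBm

−70.1 dBm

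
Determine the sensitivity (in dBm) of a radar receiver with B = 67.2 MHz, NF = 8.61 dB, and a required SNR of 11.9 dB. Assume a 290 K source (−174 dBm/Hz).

−75.2 dBm

Sensitivity = −174 + 10 log₁₀(B) + NF + SNR_min
= −174 + 78.27 + 8.61 + 11.9
= −75.22 dBm → −75.2 dBm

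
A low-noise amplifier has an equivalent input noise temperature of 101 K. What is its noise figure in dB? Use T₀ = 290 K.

1.30 dB

F = 1 + T_e/T₀ = 1 + 101/290 = 1.34828
NF = 10 log₁₀(1.34828) = 1.30 dB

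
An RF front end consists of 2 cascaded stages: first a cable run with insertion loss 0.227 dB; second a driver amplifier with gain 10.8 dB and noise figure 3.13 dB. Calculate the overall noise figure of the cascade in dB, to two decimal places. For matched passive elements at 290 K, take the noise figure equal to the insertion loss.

Convert to linear (a loss of L dB is a gain of −L dB): F_i = 10^(NF_i/10), G_i = 10^(G_i,dB/10)
  Stage 1: F_1 = 10^(0.227/10) = 1.054, G_1 = 10^(−0.227/10) = 0.9491
  Stage 2: F_2 = 10^(3.13/10) = 2.056, G_2 = 10^(10.8/10) = 12.02
Friis cascade:
  F = 1.054 + (2.056 − 1)/0.9491 = 2.166
NF = 10 log₁₀(2.166) = 3.36 dB

3.36 dB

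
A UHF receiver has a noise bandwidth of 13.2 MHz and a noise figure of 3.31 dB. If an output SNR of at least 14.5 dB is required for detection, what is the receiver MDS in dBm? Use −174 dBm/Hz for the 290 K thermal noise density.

−85.0 dBm

Sensitivity = −174 + 10 log₁₀(B) + NF + SNR_min
= −174 + 71.21 + 3.31 + 14.5
= −84.98 dBm → −85.0 dBm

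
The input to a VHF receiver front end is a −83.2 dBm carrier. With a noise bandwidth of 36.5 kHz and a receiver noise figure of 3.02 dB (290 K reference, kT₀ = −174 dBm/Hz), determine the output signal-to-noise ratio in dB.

42.2 dB

Noise floor: N = −174 + 10 log₁₀(B) + NF
10 log₁₀(3.65×10⁴) = 45.62 dB
N = −174 + 45.62 + 3.02 = −125.36 dBm
SNR = P_sig − N = −83.2 − (−125.36) = 42.16 dB → 42.2 dB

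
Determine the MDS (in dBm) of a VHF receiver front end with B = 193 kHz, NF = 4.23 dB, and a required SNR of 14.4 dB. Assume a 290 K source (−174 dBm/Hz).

−102.5 dBm

Sensitivity = −174 + 10 log₁₀(B) + NF + SNR_min
= −174 + 52.86 + 4.23 + 14.4
= −102.51 dBm → −102.5 dBm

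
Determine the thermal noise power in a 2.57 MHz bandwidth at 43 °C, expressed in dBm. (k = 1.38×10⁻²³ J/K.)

−109.5 dBm

T = 43 °C + 273.15 = 316.15 K
P_n = kTB = 1.38×10⁻²³ × 316.15 × 2.57×10⁶ = 1.12×10⁻¹⁴ W
In dBm: 10 log₁₀(1.12×10⁻¹⁴ / 10⁻³) = −109.5 dBm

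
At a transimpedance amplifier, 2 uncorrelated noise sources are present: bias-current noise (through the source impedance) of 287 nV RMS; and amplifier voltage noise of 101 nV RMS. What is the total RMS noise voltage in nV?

Uncorrelated sources add in power (mean-square): V_tot = √(ΣV_i²)
V_tot = √[(2.87×10⁻⁷)² + (1.01×10⁻⁷)²] = 3.04×10⁻⁷ V = 304 nV

304 nV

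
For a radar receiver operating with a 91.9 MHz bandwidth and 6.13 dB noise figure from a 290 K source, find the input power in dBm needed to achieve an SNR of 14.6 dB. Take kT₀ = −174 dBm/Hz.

Sensitivity = −174 + 10 log₁₀(B) + NF + SNR_min
= −174 + 79.63 + 6.13 + 14.6
= −73.64 dBm → −73.6 dBm

−73.6 dBm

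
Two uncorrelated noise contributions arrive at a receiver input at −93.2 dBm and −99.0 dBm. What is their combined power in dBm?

−92.2 dBm

Convert to linear, add, convert back:
P₁ = 4.79×10⁻¹³ W, P₂ = 1.26×10⁻¹³ W
P_tot = 6.05×10⁻¹³ W → 10 log₁₀(P_tot / 10⁻³) = −92.2 dBm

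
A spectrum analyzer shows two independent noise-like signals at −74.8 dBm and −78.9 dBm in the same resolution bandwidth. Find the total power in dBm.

−73.4 dBm

Convert to linear, add, convert back:
P₁ = 3.31×10⁻¹¹ W, P₂ = 1.29×10⁻¹¹ W
P_tot = 4.60×10⁻¹¹ W → 10 log₁₀(P_tot / 10⁻³) = −73.4 dBm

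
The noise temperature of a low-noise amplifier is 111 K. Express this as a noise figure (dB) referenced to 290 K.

1.41 dB

F = 1 + T_e/T₀ = 1 + 111/290 = 1.38276
NF = 10 log₁₀(1.38276) = 1.41 dB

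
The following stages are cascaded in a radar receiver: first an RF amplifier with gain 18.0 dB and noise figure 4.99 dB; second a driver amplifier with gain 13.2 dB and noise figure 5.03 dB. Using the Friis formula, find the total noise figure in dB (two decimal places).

5.04 dB

Convert to linear (a loss of L dB is a gain of −L dB): F_i = 10^(NF_i/10), G_i = 10^(G_i,dB/10)
  Stage 1: F_1 = 10^(4.99/10) = 3.155, G_1 = 10^(18.0/10) = 63.10
  Stage 2: F_2 = 10^(5.03/10) = 3.184, G_2 = 10^(13.2/10) = 20.89
Friis cascade:
  F = 3.155 + (3.184 − 1)/63.10 = 3.190
NF = 10 log₁₀(3.190) = 5.04 dB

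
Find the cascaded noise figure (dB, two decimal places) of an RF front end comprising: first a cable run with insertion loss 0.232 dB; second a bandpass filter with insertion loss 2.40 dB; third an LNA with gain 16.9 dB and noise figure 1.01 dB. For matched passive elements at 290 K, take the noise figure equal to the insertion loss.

Convert to linear (a loss of L dB is a gain of −L dB): F_i = 10^(NF_i/10), G_i = 10^(G_i,dB/10)
  Stage 1: F_1 = 10^(0.232/10) = 1.055, G_1 = 10^(−0.232/10) = 0.9480
  Stage 2: F_2 = 10^(2.40/10) = 1.738, G_2 = 10^(−2.40/10) = 0.5754
  Stage 3: F_3 = 10^(1.01/10) = 1.262, G_3 = 10^(16.9/10) = 48.98
Friis cascade:
  F = 1.055 + (1.738 − 1)/0.9480 + (1.262 − 1)/0.5455 = 2.313
NF = 10 log₁₀(2.313) = 3.64 dB

3.64 dB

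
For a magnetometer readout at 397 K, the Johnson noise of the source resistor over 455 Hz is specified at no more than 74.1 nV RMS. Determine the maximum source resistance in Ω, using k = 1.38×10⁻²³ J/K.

Johnson–Nyquist: V_n = √(4kTRB) ⇒ R = V_n² / (4kTB)
4kTB = 4 × 1.38×10⁻²³ × 397 × 4.55×10² = 9.97×10⁻¹⁸
R = (7.41×10⁻⁸)² / 9.97×10⁻¹⁸ = 5.51×10² Ω = 551 Ω

551 Ω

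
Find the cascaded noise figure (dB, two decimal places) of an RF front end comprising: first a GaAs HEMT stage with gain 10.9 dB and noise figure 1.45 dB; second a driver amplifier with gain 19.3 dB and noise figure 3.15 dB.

Convert to linear (a loss of L dB is a gain of −L dB): F_i = 10^(NF_i/10), G_i = 10^(G_i,dB/10)
  Stage 1: F_1 = 10^(1.45/10) = 1.396, G_1 = 10^(10.9/10) = 12.30
  Stage 2: F_2 = 10^(3.15/10) = 2.065, G_2 = 10^(19.3/10) = 85.11
Friis cascade:
  F = 1.396 + (2.065 − 1)/12.30 = 1.483
NF = 10 log₁₀(1.483) = 1.71 dB

1.71 dB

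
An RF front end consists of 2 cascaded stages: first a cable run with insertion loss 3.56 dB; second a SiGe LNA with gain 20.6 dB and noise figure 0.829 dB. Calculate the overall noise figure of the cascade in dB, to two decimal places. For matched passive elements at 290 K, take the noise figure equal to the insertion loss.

4.39 dB

Convert to linear (a loss of L dB is a gain of −L dB): F_i = 10^(NF_i/10), G_i = 10^(G_i,dB/10)
  Stage 1: F_1 = 10^(3.56/10) = 2.270, G_1 = 10^(−3.56/10) = 0.4406
  Stage 2: F_2 = 10^(0.829/10) = 1.210, G_2 = 10^(20.6/10) = 114.8
Friis cascade:
  F = 2.270 + (1.210 − 1)/0.4406 = 2.747
NF = 10 log₁₀(2.747) = 4.39 dB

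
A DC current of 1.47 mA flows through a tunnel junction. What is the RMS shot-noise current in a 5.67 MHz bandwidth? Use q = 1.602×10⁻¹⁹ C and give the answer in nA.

51.7 nA

I_n = √(2qI·B)
2qI·B = 2 × 1.602×10⁻¹⁹ × 1.47×10⁻³ × 5.67×10⁶ = 2.67×10⁻¹⁵ A²
I_n = √(2.67×10⁻¹⁵) = 5.17×10⁻⁸ A = 51.7 nA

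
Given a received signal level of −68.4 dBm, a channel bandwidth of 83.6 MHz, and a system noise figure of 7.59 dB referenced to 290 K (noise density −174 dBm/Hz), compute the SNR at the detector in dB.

18.8 dB

Noise floor: N = −174 + 10 log₁₀(B) + NF
10 log₁₀(8.36×10⁷) = 79.22 dB
N = −174 + 79.22 + 7.59 = −87.19 dBm
SNR = P_sig − N = −68.4 − (−87.19) = 18.79 dB → 18.8 dB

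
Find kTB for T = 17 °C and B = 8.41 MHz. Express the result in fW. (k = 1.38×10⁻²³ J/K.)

33.7 fW

T = 17 °C + 273.15 = 290.15 K
P_n = kTB = 1.38×10⁻²³ × 290.15 × 8.41×10⁶ = 3.37×10⁻¹⁴ W = 33.7 fW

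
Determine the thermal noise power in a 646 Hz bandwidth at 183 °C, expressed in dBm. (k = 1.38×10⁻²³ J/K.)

T = 183 °C + 273.15 = 456.15 K
P_n = kTB = 1.38×10⁻²³ × 456.15 × 6.46×10² = 4.07×10⁻¹⁸ W
In dBm: 10 log₁₀(4.07×10⁻¹⁸ / 10⁻³) = −143.9 dBm

−143.9 dBm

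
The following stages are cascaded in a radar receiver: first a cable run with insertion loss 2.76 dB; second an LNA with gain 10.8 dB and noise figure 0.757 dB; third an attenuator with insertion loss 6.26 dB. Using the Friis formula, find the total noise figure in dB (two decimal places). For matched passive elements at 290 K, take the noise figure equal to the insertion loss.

4.40 dB

Convert to linear (a loss of L dB is a gain of −L dB): F_i = 10^(NF_i/10), G_i = 10^(G_i,dB/10)
  Stage 1: F_1 = 10^(2.76/10) = 1.888, G_1 = 10^(−2.76/10) = 0.5297
  Stage 2: F_2 = 10^(0.757/10) = 1.190, G_2 = 10^(10.8/10) = 12.02
  Stage 3: F_3 = 10^(6.26/10) = 4.227, G_3 = 10^(−6.26/10) = 0.2366
Friis cascade:
  F = 1.888 + (1.190 − 1)/0.5297 + (4.227 − 1)/6.368 = 2.754
NF = 10 log₁₀(2.754) = 4.40 dB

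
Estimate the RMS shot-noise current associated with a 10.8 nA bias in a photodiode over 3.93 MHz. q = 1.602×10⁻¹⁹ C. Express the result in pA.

117 pA

I_n = √(2qI·B)
2qI·B = 2 × 1.602×10⁻¹⁹ × 1.08×10⁻⁸ × 3.93×10⁶ = 1.36×10⁻²⁰ A²
I_n = √(1.36×10⁻²⁰) = 1.17×10⁻¹⁰ A = 117 pA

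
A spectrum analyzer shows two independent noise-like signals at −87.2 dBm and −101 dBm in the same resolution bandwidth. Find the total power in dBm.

−87.0 dBm

Convert to linear, add, convert back:
P₁ = 1.91×10⁻¹² W, P₂ = 7.94×10⁻¹⁴ W
P_tot = 1.98×10⁻¹² W → 10 log₁₀(P_tot / 10⁻³) = −87.0 dBm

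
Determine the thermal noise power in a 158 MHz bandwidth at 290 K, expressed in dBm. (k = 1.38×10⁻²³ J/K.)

−92.0 dBm

P_n = kTB = 1.38×10⁻²³ × 290 × 1.58×10⁸ = 6.32×10⁻¹³ W
In dBm: 10 log₁₀(6.32×10⁻¹³ / 10⁻³) = −92.0 dBm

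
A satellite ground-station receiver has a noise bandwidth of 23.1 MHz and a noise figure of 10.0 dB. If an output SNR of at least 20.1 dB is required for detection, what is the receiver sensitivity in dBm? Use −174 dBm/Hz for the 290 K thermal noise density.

Sensitivity = −174 + 10 log₁₀(B) + NF + SNR_min
= −174 + 73.64 + 10.0 + 20.1
= −70.26 dBm → −70.3 dBm

−70.3 dBm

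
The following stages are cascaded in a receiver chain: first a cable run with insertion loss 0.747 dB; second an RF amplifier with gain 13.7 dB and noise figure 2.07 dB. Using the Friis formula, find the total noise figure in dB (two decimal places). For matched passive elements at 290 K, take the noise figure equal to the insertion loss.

Convert to linear (a loss of L dB is a gain of −L dB): F_i = 10^(NF_i/10), G_i = 10^(G_i,dB/10)
  Stage 1: F_1 = 10^(0.747/10) = 1.188, G_1 = 10^(−0.747/10) = 0.8420
  Stage 2: F_2 = 10^(2.07/10) = 1.611, G_2 = 10^(13.7/10) = 23.44
Friis cascade:
  F = 1.188 + (1.611 − 1)/0.8420 = 1.913
NF = 10 log₁₀(1.913) = 2.82 dB

2.82 dB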